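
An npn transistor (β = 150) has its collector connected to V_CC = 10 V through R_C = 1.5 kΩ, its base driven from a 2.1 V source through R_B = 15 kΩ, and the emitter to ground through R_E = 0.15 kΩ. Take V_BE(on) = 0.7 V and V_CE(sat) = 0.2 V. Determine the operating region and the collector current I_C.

Assume active. Base-emitter loop: I_B = (V_BB − V_BE)/(R_B + (β+1)R_E) = (2.1 − 0.7)/(15 + 151×0.15) = 0.0372 mA.
I_C = β·I_B = 150×0.0372 = 5.58 mA.
V_CE = V_CC − I_C·R_C − I_E·R_E = 10 − 5.58×1.5 − 5.61×0.15 = 0.791 V > V_CE(sat), so the active-region assumption holds.

active; I_C ≈ 5.6 mA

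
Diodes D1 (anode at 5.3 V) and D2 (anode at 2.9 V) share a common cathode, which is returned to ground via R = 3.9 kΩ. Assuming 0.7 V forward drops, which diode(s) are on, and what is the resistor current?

Assume both conduct. Then node N would need to be at both 5.3−0.7 = 4.6 V and 2.9−0.7 = 2.2 V, which is impossible.
Assume only D1 conducts: V_N = 5.3 − 0.7 = 4.6 V, so I_R = 4.6/3.9 = 1.18 mA.
Check D2: its anode-to-cathode voltage is 2.9 − 4.6 = -1.7 V < 0.7 V, so it is off. The assumption is consistent.

Only D1 conducts; I_R ≈ 1.2 mA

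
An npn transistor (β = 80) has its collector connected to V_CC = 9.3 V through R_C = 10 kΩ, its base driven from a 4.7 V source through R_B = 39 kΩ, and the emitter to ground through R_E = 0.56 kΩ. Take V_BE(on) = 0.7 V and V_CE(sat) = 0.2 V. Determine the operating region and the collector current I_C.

Assume active: I_B = (4.7 − 0.7)/(39 + 81×0.56) = 0.0474 mA, I_C = β·I_B = 3.79 mA.
Then V_CE = 9.3 − 3.79×10 − 3.84×0.56 = -30.8 V < 0.2 V — the active assumption fails.
Re-solve with V_CE = 0.2 V. KCL at the emitter: V_E/R_E = (V_BB−0.7−V_E)/R_B + (V_CC−0.2−V_E)/R_C, giving V_E = 0.53 V.
I_C = (V_CC − 0.2 − V_E)/R_C = (9.1 − 0.53)/10 = 0.857 mA.
Check: I_B = (4 − 0.53)/39 = 0.089 mA, and β·I_B = 7.12 mA > I_C, confirming saturation.

saturation; I_C ≈ 0.86 mA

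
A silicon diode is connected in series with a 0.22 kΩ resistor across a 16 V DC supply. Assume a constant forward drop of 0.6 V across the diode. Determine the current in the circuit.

KVL around the loop: 16 = V_D + I·R = 0.6 + I × 0.22 kΩ.
So I = (16 − 0.6) / 0.22 kΩ = 15.4 / 0.22 = 70 mA.

I ≈ 70 mA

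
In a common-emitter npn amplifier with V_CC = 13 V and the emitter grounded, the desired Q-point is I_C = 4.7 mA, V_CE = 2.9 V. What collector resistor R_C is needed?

Collector loop: V_CC = I_C·R_C + V_CE.
R_C = (V_CC − V_CE)/I_C = (13 − 2.9)/4.7 = 2.15 kΩ.

R_C ≈ 2.1 kΩ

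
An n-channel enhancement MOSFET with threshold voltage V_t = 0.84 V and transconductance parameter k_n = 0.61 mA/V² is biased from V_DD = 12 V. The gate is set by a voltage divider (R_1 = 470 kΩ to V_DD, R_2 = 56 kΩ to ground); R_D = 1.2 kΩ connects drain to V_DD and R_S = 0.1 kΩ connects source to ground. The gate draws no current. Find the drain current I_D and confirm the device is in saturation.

V_G = V_DD·R_2/(R_1+R_2) = 12×56/526 = 1.28 V.
Assume saturation: I_D = (k_n/2)(V_GS − V_t)² with V_GS = V_G − I_D·R_S = 1.28 − 0.1·I_D.
Substituting gives 0.00305·I_D² − 1.03·I_D + 0.0584 = 0, with roots I_D = 0.0569 or 337 mA.
The root I_D = 337 mA gives V_GS = -32.4 V ≤ V_t, so take I_D = 0.0569 mA.
Then V_GS = 1.27 V and V_DS = V_DD − I_D(R_D+R_S) = 12 − 0.0569×1.3 = 11.9 V.
Saturation requires V_DS ≥ V_GS − V_t = 0.432 V; 11.9 ≥ 0.432 ✓.

I_D ≈ 0.057 mA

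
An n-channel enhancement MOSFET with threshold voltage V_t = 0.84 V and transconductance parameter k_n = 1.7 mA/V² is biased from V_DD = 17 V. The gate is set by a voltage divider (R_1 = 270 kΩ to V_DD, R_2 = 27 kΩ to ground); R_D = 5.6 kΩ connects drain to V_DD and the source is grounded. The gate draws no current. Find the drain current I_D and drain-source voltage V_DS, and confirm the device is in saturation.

I_D ≈ 0.42 mA, V_DS ≈ 15 V

V_G = V_DD·R_2/(R_1+R_2) = 17×27/297 = 1.55 V. With the source grounded, V_GS = V_G = 1.55 V.
Assume saturation: I_D = (k_n/2)(V_GS − V_t)² = (1.7/2)×(1.55 − 0.84)² = 0.85×0.705² = 0.423 mA.
V_DS = V_DD − I_D·R_D = 17 − 0.423×5.6 = 14.6 V.
Saturation requires V_DS ≥ V_GS − V_t = 0.705 V; 14.6 ≥ 0.705 ✓.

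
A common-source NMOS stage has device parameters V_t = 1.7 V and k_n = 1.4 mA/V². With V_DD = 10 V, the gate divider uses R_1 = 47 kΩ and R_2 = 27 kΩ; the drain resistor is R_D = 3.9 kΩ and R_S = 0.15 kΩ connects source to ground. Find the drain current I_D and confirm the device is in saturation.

I_D ≈ 1.9 mA

V_G = V_DD·R_2/(R_1+R_2) = 10×27/74 = 3.65 V.
Assume saturation: I_D = (k_n/2)(V_GS − V_t)² with V_GS = V_G − I_D·R_S = 3.65 − 0.15·I_D.
Substituting gives 0.0158·I_D² − 1.41·I_D + 2.66 = 0, with roots I_D = 1.93 or 87.5 mA.
The root I_D = 87.5 mA gives V_GS = -9.48 V ≤ V_t, so take I_D = 1.93 mA.
Then V_GS = 3.36 V and V_DS = V_DD − I_D(R_D+R_S) = 10 − 1.93×4.05 = 2.19 V.
Saturation requires V_DS ≥ V_GS − V_t = 1.66 V; 2.19 ≥ 1.66 ✓.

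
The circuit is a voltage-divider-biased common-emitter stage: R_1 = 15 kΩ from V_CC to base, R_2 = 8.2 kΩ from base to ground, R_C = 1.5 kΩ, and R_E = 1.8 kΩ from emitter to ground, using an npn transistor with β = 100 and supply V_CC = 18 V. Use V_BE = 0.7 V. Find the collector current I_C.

Thevenize the base divider: V_Th = V_CC·R_2/(R_1+R_2) = 18×8.2/23.2 = 6.36 V, R_Th = R_1‖R_2 = 5.3 kΩ.
Base-emitter loop: V_Th = I_B·R_Th + V_BE + (β+1)I_B·R_E, so I_B = (6.36 − 0.7) / (5.3 + 101×1.8) = 0.0303 mA.
I_C = β·I_B = 100×0.0303 = 3.03 mA, and I_E = (β+1)I_B = 3.06 mA.
V_CE = V_CC − I_C·R_C − I_E·R_E = 18 − 3.03×1.5 − 3.06×1.8 = 7.96 V.
V_CE = 7.96 V > 0.2 V confirms active-region operation.

I_C ≈ 3 mA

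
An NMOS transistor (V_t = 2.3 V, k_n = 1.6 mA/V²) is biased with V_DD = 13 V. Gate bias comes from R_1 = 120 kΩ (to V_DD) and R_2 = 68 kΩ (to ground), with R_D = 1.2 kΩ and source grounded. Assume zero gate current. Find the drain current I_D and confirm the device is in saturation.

I_D ≈ 4.6 mA

V_G = V_DD·R_2/(R_1+R_2) = 13×68/188 = 4.7 V. With the source grounded, V_GS = V_G = 4.7 V.
Assume saturation: I_D = (k_n/2)(V_GS − V_t)² = (1.6/2)×(4.7 − 2.3)² = 0.8×2.4² = 4.62 mA.
V_DS = V_DD − I_D·R_D = 13 − 4.62×1.2 = 7.46 V.
Saturation requires V_DS ≥ V_GS − V_t = 2.4 V; 7.46 ≥ 2.4 ✓.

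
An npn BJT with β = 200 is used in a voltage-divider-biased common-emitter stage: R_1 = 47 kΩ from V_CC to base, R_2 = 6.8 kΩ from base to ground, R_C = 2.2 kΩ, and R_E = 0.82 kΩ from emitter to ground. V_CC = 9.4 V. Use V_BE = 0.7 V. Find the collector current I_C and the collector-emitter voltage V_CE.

Thevenize the base divider: V_Th = V_CC·R_2/(R_1+R_2) = 9.4×6.8/53.8 = 1.19 V, R_Th = R_1‖R_2 = 5.94 kΩ.
Base-emitter loop: V_Th = I_B·R_Th + V_BE + (β+1)I_B·R_E, so I_B = (1.19 − 0.7) / (5.94 + 201×0.82) = 0.00286 mA.
I_C = β·I_B = 200×0.00286 = 0.572 mA, and I_E = (β+1)I_B = 0.575 mA.
V_CE = V_CC − I_C·R_C − I_E·R_E = 9.4 − 0.572×2.2 − 0.575×0.82 = 7.67 V.
V_CE = 7.67 V > 0.2 V confirms active-region operation.

I_C ≈ 0.57 mA, V_CE ≈ 7.7 V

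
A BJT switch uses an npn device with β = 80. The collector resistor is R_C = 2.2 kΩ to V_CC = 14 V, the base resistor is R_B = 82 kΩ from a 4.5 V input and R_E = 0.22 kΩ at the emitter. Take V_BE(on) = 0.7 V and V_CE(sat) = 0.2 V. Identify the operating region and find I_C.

active; I_C ≈ 3 mA

Assume active. Base-emitter loop: I_B = (V_BB − V_BE)/(R_B + (β+1)R_E) = (4.5 − 0.7)/(82 + 81×0.22) = 0.0381 mA.
I_C = β·I_B = 80×0.0381 = 3.05 mA.
V_CE = V_CC − I_C·R_C − I_E·R_E = 14 − 3.05×2.2 − 3.08×0.22 = 6.62 V > V_CE(sat), so the active-region assumption holds.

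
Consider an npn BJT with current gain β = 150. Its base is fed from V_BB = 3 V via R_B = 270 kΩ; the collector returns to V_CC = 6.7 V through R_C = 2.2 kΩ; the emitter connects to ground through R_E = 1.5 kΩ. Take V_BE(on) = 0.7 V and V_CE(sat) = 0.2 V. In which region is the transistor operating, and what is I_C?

Assume active. Base-emitter loop: I_B = (V_BB − V_BE)/(R_B + (β+1)R_E) = (3 − 0.7)/(270 + 151×1.5) = 0.00463 mA.
I_C = β·I_B = 150×0.00463 = 0.695 mA.
V_CE = V_CC − I_C·R_C − I_E·R_E = 6.7 − 0.695×2.2 − 0.699×1.5 = 4.12 V > V_CE(sat), so the active-region assumption holds.

active; I_C ≈ 0.69 mA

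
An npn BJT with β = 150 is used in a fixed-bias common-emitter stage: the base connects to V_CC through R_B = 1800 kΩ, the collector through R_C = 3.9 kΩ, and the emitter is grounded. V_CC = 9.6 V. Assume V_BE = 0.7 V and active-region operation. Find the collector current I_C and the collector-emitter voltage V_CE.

Base loop: V_CC = I_B·R_B + V_BE, so I_B = (9.6 − 0.7)/1800 kΩ = 0.00494 mA.
In the active region I_C = β·I_B = 150 × 0.00494 = 0.742 mA.
Collector loop: V_CE = V_CC − I_C·R_C = 9.6 − 0.742×3.9 = 6.71 V.
Since V_CE = 6.71 V > V_CE(sat) ≈ 0.2 V, the transistor is in the active region as assumed.

I_C ≈ 0.74 mA, V_CE ≈ 6.7 V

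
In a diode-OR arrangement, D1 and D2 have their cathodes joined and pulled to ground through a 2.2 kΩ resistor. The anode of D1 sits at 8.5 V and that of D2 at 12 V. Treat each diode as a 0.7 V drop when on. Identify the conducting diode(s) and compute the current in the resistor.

Only D2 conducts; I_R ≈ 5.1 mA

Assume both conduct. Then node N would need to be at both 8.5−0.7 = 7.8 V and 12−0.7 = 11.3 V, which is impossible.
Assume only D2 conducts: V_N = 12 − 0.7 = 11.3 V, so I_R = 11.3/2.2 = 5.14 mA.
Check D1: its anode-to-cathode voltage is 8.5 − 11.3 = -2.8 V < 0.7 V, so it is off. The assumption is consistent.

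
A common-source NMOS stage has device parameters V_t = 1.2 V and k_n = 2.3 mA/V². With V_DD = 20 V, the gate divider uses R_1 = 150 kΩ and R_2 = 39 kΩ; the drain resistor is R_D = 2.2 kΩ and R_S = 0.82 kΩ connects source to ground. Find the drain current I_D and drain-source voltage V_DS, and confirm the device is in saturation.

I_D ≈ 2 mA, V_DS ≈ 14 V

V_G = V_DD·R_2/(R_1+R_2) = 20×39/189 = 4.13 V.
Assume saturation: I_D = (k_n/2)(V_GS − V_t)² with V_GS = V_G − I_D·R_S = 4.13 − 0.82·I_D.
Substituting gives 0.773·I_D² − 6.52·I_D + 9.85 = 0, with roots I_D = 1.97 or 6.46 mA.
The root I_D = 6.46 mA gives V_GS = -1.17 V ≤ V_t, so take I_D = 1.97 mA.
Then V_GS = 2.51 V and V_DS = V_DD − I_D(R_D+R_S) = 20 − 1.97×3.02 = 14 V.
Saturation requires V_DS ≥ V_GS − V_t = 1.31 V; 14 ≥ 1.31 ✓.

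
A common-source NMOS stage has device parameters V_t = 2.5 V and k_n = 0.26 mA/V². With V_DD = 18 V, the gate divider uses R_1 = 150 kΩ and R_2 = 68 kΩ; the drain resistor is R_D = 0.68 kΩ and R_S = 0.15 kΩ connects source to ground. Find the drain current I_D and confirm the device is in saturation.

V_G = V_DD·R_2/(R_1+R_2) = 18×68/218 = 5.61 V.
Assume saturation: I_D = (k_n/2)(V_GS − V_t)² with V_GS = V_G − I_D·R_S = 5.61 − 0.15·I_D.
Substituting gives 0.00293·I_D² − 1.12·I_D + 1.26 = 0, with roots I_D = 1.13 or 382 mA.
The root I_D = 382 mA gives V_GS = -51.7 V ≤ V_t, so take I_D = 1.13 mA.
Then V_GS = 5.45 V and V_DS = V_DD − I_D(R_D+R_S) = 18 − 1.13×0.83 = 17.1 V.
Saturation requires V_DS ≥ V_GS − V_t = 2.95 V; 17.1 ≥ 2.95 ✓.

I_D ≈ 1.1 mA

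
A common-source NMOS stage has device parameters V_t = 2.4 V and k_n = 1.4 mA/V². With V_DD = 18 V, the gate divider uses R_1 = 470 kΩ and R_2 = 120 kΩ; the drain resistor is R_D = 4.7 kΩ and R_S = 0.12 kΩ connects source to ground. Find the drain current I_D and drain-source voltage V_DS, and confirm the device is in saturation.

I_D ≈ 0.93 mA, V_DS ≈ 14 V

V_G = V_DD·R_2/(R_1+R_2) = 18×120/590 = 3.66 V.
Assume saturation: I_D = (k_n/2)(V_GS − V_t)² with V_GS = V_G − I_D·R_S = 3.66 − 0.12·I_D.
Substituting gives 0.0101·I_D² − 1.21·I_D + 1.11 = 0, with roots I_D = 0.926 or 119 mA.
The root I_D = 119 mA gives V_GS = -10.7 V ≤ V_t, so take I_D = 0.926 mA.
Then V_GS = 3.55 V and V_DS = V_DD − I_D(R_D+R_S) = 18 − 0.926×4.82 = 13.5 V.
Saturation requires V_DS ≥ V_GS − V_t = 1.15 V; 13.5 ≥ 1.15 ✓.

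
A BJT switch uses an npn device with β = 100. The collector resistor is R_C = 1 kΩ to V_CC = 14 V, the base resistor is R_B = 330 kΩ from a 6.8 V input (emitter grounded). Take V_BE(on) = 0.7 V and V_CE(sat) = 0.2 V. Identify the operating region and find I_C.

active; I_C ≈ 1.8 mA

Assume active. Base-emitter loop: I_B = (V_BB − V_BE)/R_B = (6.8 − 0.7)/330 = 0.0185 mA.
I_C = β·I_B = 100×0.0185 = 1.85 mA.
V_CE = V_CC − I_C·R_C = 14 − 1.85×1 = 12.2 V > V_CE(sat), so the active-region assumption holds.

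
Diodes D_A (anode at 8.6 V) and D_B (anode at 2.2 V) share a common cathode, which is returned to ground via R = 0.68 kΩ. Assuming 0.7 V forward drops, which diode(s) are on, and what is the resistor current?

Only D_A conducts; I_R ≈ 12 mA

Assume both conduct. Then node N would need to be at both 8.6−0.7 = 7.9 V and 2.2−0.7 = 1.5 V, which is impossible.
Assume only D_A conducts: V_N = 8.6 − 0.7 = 7.9 V, so I_R = 7.9/0.68 = 11.6 mA.
Check D_B: its anode-to-cathode voltage is 2.2 − 7.9 = -5.7 V < 0.7 V, so it is off. The assumption is consistent.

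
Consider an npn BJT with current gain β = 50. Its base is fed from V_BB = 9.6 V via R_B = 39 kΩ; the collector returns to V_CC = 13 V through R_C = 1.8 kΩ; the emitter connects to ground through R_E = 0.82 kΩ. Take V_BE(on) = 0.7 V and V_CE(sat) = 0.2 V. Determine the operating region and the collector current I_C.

Assume active: I_B = (9.6 − 0.7)/(39 + 51×0.82) = 0.11 mA, I_C = β·I_B = 5.51 mA.
Then V_CE = 13 − 5.51×1.8 − 5.62×0.82 = -1.52 V < 0.2 V — the active assumption fails.
Re-solve with V_CE = 0.2 V. KCL at the emitter: V_E/R_E = (V_BB−0.7−V_E)/R_B + (V_CC−0.2−V_E)/R_C, giving V_E = 4.08 V.
I_C = (V_CC − 0.2 − V_E)/R_C = (12.8 − 4.08)/1.8 = 4.85 mA.
Check: I_B = (8.9 − 4.08)/39 = 0.124 mA, and β·I_B = 6.18 mA > I_C, confirming saturation.

saturation; I_C ≈ 4.8 mA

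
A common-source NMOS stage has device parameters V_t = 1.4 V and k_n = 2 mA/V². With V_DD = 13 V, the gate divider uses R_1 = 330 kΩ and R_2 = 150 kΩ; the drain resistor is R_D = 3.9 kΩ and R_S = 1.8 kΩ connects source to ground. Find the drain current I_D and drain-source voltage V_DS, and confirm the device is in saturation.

V_G = V_DD·R_2/(R_1+R_2) = 13×150/480 = 4.06 V.
Assume saturation: I_D = (k_n/2)(V_GS − V_t)² with V_GS = V_G − I_D·R_S = 4.06 − 1.8·I_D.
Substituting gives 3.24·I_D² − 10.6·I_D + 7.09 = 0, with roots I_D = 0.94 or 2.33 mA.
The root I_D = 2.33 mA gives V_GS = -0.125 V ≤ V_t, so take I_D = 0.94 mA.
Then V_GS = 2.37 V and V_DS = V_DD − I_D(R_D+R_S) = 13 − 0.94×5.7 = 7.64 V.
Saturation requires V_DS ≥ V_GS − V_t = 0.97 V; 7.64 ≥ 0.97 ✓.

I_D ≈ 0.94 mA, V_DS ≈ 7.6 V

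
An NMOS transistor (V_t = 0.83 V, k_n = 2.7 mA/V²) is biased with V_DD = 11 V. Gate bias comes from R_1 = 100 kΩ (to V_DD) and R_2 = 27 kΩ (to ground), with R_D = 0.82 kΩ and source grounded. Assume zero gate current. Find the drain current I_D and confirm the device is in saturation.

I_D ≈ 3.1 mA

V_G = V_DD·R_2/(R_1+R_2) = 11×27/127 = 2.34 V. With the source grounded, V_GS = V_G = 2.34 V.
Assume saturation: I_D = (k_n/2)(V_GS − V_t)² = (2.7/2)×(2.34 − 0.83)² = 1.35×1.51² = 3.07 mA.
V_DS = V_DD − I_D·R_D = 11 − 3.07×0.82 = 8.48 V.
Saturation requires V_DS ≥ V_GS − V_t = 1.51 V; 8.48 ≥ 1.51 ✓.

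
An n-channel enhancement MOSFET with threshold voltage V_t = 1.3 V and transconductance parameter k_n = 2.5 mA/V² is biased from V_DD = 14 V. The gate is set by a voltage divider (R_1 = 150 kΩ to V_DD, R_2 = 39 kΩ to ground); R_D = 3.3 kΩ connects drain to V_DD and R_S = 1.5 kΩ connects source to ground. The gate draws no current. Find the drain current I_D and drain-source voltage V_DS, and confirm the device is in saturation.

V_G = V_DD·R_2/(R_1+R_2) = 14×39/189 = 2.89 V.
Assume saturation: I_D = (k_n/2)(V_GS − V_t)² with V_GS = V_G − I_D·R_S = 2.89 − 1.5·I_D.
Substituting gives 2.81·I_D² − 6.96·I_D + 3.16 = 0, with roots I_D = 0.598 or 1.88 mA.
The root I_D = 1.88 mA gives V_GS = 0.0749 V ≤ V_t, so take I_D = 0.598 mA.
Then V_GS = 1.99 V and V_DS = V_DD − I_D(R_D+R_S) = 14 − 0.598×4.8 = 11.1 V.
Saturation requires V_DS ≥ V_GS − V_t = 0.692 V; 11.1 ≥ 0.692 ✓.

I_D ≈ 0.6 mA, V_DS ≈ 11 V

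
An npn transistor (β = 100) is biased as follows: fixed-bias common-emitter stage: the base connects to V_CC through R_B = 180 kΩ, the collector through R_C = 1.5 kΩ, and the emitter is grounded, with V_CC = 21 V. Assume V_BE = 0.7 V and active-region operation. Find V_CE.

V_CE ≈ 4.1 V

Base loop: V_CC = I_B·R_B + V_BE, so I_B = (21 − 0.7)/180 kΩ = 0.113 mA.
In the active region I_C = β·I_B = 100 × 0.113 = 11.3 mA.
Collector loop: V_CE = V_CC − I_C·R_C = 21 − 11.3×1.5 = 4.08 V.
Since V_CE = 4.08 V > V_CE(sat) ≈ 0.2 V, the transistor is in the active region as assumed.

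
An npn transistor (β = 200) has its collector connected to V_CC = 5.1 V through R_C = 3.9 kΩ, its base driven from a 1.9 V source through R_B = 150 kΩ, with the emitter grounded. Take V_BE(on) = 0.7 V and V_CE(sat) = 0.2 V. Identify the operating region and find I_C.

Assume active: I_B = (1.9 − 0.7)/150 = 0.008 mA, giving I_C = β·I_B = 1.6 mA.
But then V_CE = 5.1 − 1.6×3.9 = -1.14 V < V_CE(sat) = 0.2 V — impossible in the active region.
So the transistor is saturated. With V_CE = 0.2 V, I_C = (V_CC − 0.2)/R_C = 4.9/3.9 = 1.26 mA.
Check: β·I_B = 1.6 mA > I_C = 1.26 mA, confirming saturation.

saturation; I_C ≈ 1.3 mA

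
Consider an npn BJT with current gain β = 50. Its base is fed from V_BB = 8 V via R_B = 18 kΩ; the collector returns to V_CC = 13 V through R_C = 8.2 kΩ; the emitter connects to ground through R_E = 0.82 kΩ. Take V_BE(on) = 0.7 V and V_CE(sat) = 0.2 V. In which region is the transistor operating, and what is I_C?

saturation; I_C ≈ 1.4 mA

Assume active: I_B = (8 − 0.7)/(18 + 51×0.82) = 0.122 mA, I_C = β·I_B = 6.1 mA.
Then V_CE = 13 − 6.1×8.2 − 6.22×0.82 = -42.1 V < 0.2 V — the active assumption fails.
Re-solve with V_CE = 0.2 V. KCL at the emitter: V_E/R_E = (V_BB−0.7−V_E)/R_B + (V_CC−0.2−V_E)/R_C, giving V_E = 1.41 V.
I_C = (V_CC − 0.2 − V_E)/R_C = (12.8 − 1.41)/8.2 = 1.39 mA.
Check: I_B = (7.3 − 1.41)/18 = 0.327 mA, and β·I_B = 16.4 mA > I_C, confirming saturation.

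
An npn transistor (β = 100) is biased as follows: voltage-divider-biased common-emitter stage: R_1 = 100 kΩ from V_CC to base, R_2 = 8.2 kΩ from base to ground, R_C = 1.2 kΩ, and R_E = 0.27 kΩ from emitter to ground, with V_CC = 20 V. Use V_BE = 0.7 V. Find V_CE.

V_CE ≈ 17 V

Thevenize the base divider: V_Th = V_CC·R_2/(R_1+R_2) = 20×8.2/108 = 1.52 V, R_Th = R_1‖R_2 = 7.58 kΩ.
Base-emitter loop: V_Th = I_B·R_Th + V_BE + (β+1)I_B·R_E, so I_B = (1.52 − 0.7) / (7.58 + 101×0.27) = 0.0234 mA.
I_C = β·I_B = 100×0.0234 = 2.34 mA, and I_E = (β+1)I_B = 2.36 mA.
V_CE = V_CC − I_C·R_C − I_E·R_E = 20 − 2.34×1.2 − 2.36×0.27 = 16.6 V.
V_CE = 16.6 V > 0.2 V confirms active-region operation.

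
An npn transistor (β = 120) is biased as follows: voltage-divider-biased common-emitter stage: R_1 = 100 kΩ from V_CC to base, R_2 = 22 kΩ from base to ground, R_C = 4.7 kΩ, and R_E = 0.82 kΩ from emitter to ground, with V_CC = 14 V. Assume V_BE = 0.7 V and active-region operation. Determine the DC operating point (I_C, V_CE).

I_C ≈ 1.9 mA, V_CE ≈ 3.7 V

Thevenize the base divider: V_Th = V_CC·R_2/(R_1+R_2) = 14×22/122 = 2.52 V, R_Th = R_1‖R_2 = 18 kΩ.
Base-emitter loop: V_Th = I_B·R_Th + V_BE + (β+1)I_B·R_E, so I_B = (2.52 − 0.7) / (18 + 121×0.82) = 0.0156 mA.
I_C = β·I_B = 120×0.0156 = 1.87 mA, and I_E = (β+1)I_B = 1.88 mA.
V_CE = V_CC − I_C·R_C − I_E·R_E = 14 − 1.87×4.7 − 1.88×0.82 = 3.68 V.
V_CE = 3.68 V > 0.2 V confirms active-region operation.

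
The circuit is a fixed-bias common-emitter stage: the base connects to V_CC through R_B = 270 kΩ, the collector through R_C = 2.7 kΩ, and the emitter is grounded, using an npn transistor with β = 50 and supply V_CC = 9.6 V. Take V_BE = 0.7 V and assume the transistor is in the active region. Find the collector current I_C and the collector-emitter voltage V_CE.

I_C ≈ 1.6 mA, V_CE ≈ 5.1 V

Base loop: V_CC = I_B·R_B + V_BE, so I_B = (9.6 − 0.7)/270 kΩ = 0.033 mA.
In the active region I_C = β·I_B = 50 × 0.033 = 1.65 mA.
Collector loop: V_CE = V_CC − I_C·R_C = 9.6 − 1.65×2.7 = 5.15 V.
Since V_CE = 5.15 V > V_CE(sat) ≈ 0.2 V, the transistor is in the active region as assumed.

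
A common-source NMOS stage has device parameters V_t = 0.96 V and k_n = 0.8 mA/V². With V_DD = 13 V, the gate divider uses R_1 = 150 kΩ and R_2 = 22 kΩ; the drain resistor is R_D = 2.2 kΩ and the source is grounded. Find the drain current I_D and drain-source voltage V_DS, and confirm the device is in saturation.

V_G = V_DD·R_2/(R_1+R_2) = 13×22/172 = 1.66 V. With the source grounded, V_GS = V_G = 1.66 V.
Assume saturation: I_D = (k_n/2)(V_GS − V_t)² = (0.8/2)×(1.66 − 0.96)² = 0.4×0.703² = 0.198 mA.
V_DS = V_DD − I_D·R_D = 13 − 0.198×2.2 = 12.6 V.
Saturation requires V_DS ≥ V_GS − V_t = 0.703 V; 12.6 ≥ 0.703 ✓.

I_D ≈ 0.2 mA, V_DS ≈ 13 V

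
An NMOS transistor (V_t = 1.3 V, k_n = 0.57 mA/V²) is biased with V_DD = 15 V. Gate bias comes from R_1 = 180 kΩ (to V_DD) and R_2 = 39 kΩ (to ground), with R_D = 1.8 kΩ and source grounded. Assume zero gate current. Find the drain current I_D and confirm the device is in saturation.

V_G = V_DD·R_2/(R_1+R_2) = 15×39/219 = 2.67 V. With the source grounded, V_GS = V_G = 2.67 V.
Assume saturation: I_D = (k_n/2)(V_GS − V_t)² = (0.57/2)×(2.67 − 1.3)² = 0.285×1.37² = 0.536 mA.
V_DS = V_DD − I_D·R_D = 15 − 0.536×1.8 = 14 V.
Saturation requires V_DS ≥ V_GS − V_t = 1.37 V; 14 ≥ 1.37 ✓.

I_D ≈ 0.54 mA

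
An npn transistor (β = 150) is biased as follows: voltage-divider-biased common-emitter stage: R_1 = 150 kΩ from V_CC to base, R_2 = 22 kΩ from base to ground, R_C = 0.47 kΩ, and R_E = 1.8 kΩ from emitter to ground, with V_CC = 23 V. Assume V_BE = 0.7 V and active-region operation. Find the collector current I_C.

I_C ≈ 1.2 mA

Thevenize the base divider: V_Th = V_CC·R_2/(R_1+R_2) = 23×22/172 = 2.94 V, R_Th = R_1‖R_2 = 19.2 kΩ.
Base-emitter loop: V_Th = I_B·R_Th + V_BE + (β+1)I_B·R_E, so I_B = (2.94 − 0.7) / (19.2 + 151×1.8) = 0.0077 mA.
I_C = β·I_B = 150×0.0077 = 1.16 mA, and I_E = (β+1)I_B = 1.16 mA.
V_CE = V_CC − I_C·R_C − I_E·R_E = 23 − 1.16×0.47 − 1.16×1.8 = 20.4 V.
V_CE = 20.4 V > 0.2 V confirms active-region operation.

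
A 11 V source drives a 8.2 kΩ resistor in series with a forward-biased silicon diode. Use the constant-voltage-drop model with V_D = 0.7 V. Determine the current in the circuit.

I ≈ 1.3 mA

KVL around the loop: 11 = V_D + I·R = 0.7 + I × 8.2 kΩ.
So I = (11 − 0.7) / 8.2 kΩ = 10.3 / 8.2 = 1.26 mA.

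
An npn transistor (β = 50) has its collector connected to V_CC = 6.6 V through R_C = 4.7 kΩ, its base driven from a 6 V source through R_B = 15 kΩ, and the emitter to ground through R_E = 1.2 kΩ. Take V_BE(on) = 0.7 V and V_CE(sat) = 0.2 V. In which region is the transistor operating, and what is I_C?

saturation; I_C ≈ 1 mA

Assume active: I_B = (6 − 0.7)/(15 + 51×1.2) = 0.0696 mA, I_C = β·I_B = 3.48 mA.
Then V_CE = 6.6 − 3.48×4.7 − 3.55×1.2 = -14 V < 0.2 V — the active assumption fails.
Re-solve with V_CE = 0.2 V. KCL at the emitter: V_E/R_E = (V_BB−0.7−V_E)/R_B + (V_CC−0.2−V_E)/R_C, giving V_E = 1.54 V.
I_C = (V_CC − 0.2 − V_E)/R_C = (6.4 − 1.54)/4.7 = 1.03 mA.
Check: I_B = (5.3 − 1.54)/15 = 0.251 mA, and β·I_B = 12.5 mA > I_C, confirming saturation.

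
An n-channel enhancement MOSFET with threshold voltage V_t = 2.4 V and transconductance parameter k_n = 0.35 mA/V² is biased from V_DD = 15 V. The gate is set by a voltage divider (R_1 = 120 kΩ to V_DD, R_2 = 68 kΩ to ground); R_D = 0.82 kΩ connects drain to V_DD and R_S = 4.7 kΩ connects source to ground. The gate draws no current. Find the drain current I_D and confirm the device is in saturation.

I_D ≈ 0.34 mA

V_G = V_DD·R_2/(R_1+R_2) = 15×68/188 = 5.43 V.
Assume saturation: I_D = (k_n/2)(V_GS − V_t)² with V_GS = V_G − I_D·R_S = 5.43 − 4.7·I_D.
Substituting gives 3.87·I_D² − 5.98·I_D + 1.6 = 0, with roots I_D = 0.345 or 1.2 mA.
The root I_D = 1.2 mA gives V_GS = -0.22 V ≤ V_t, so take I_D = 0.345 mA.
Then V_GS = 3.8 V and V_DS = V_DD − I_D(R_D+R_S) = 15 − 0.345×5.52 = 13.1 V.
Saturation requires V_DS ≥ V_GS − V_t = 1.4 V; 13.1 ≥ 1.4 ✓.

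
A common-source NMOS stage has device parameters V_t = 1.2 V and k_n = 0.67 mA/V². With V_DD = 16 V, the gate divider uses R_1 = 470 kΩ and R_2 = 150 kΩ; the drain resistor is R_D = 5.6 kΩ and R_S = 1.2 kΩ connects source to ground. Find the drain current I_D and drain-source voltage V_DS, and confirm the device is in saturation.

V_G = V_DD·R_2/(R_1+R_2) = 16×150/620 = 3.87 V.
Assume saturation: I_D = (k_n/2)(V_GS − V_t)² with V_GS = V_G − I_D·R_S = 3.87 − 1.2·I_D.
Substituting gives 0.482·I_D² − 3.15·I_D + 2.39 = 0, with roots I_D = 0.877 or 5.65 mA.
The root I_D = 5.65 mA gives V_GS = -2.91 V ≤ V_t, so take I_D = 0.877 mA.
Then V_GS = 2.82 V and V_DS = V_DD − I_D(R_D+R_S) = 16 − 0.877×6.8 = 10 V.
Saturation requires V_DS ≥ V_GS − V_t = 1.62 V; 10 ≥ 1.62 ✓.

I_D ≈ 0.88 mA, V_DS ≈ 10 V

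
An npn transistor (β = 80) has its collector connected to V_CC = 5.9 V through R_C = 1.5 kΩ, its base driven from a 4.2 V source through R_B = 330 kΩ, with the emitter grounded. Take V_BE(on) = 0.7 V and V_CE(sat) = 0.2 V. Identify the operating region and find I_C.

Assume active. Base-emitter loop: I_B = (V_BB − V_BE)/R_B = (4.2 − 0.7)/330 = 0.0106 mA.
I_C = β·I_B = 80×0.0106 = 0.848 mA.
V_CE = V_CC − I_C·R_C = 5.9 − 0.848×1.5 = 4.63 V > V_CE(sat), so the active-region assumption holds.

active; I_C ≈ 0.85 mA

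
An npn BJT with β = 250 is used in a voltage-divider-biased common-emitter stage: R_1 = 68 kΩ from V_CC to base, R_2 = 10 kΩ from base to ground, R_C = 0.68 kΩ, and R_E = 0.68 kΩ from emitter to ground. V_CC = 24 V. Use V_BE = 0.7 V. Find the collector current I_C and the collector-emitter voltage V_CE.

I_C ≈ 3.3 mA, V_CE ≈ 19 V

Thevenize the base divider: V_Th = V_CC·R_2/(R_1+R_2) = 24×10/78 = 3.08 V, R_Th = R_1‖R_2 = 8.72 kΩ.
Base-emitter loop: V_Th = I_B·R_Th + V_BE + (β+1)I_B·R_E, so I_B = (3.08 − 0.7) / (8.72 + 251×0.68) = 0.0132 mA.
I_C = β·I_B = 250×0.0132 = 3.31 mA, and I_E = (β+1)I_B = 3.33 mA.
V_CE = V_CC − I_C·R_C − I_E·R_E = 24 − 3.31×0.68 − 3.33×0.68 = 19.5 V.
V_CE = 19.5 V > 0.2 V confirms active-region operation.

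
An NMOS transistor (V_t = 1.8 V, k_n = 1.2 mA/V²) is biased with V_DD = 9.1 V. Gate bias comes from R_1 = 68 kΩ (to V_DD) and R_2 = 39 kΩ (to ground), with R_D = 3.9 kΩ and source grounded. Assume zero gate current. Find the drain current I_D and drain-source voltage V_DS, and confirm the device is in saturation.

I_D ≈ 1.4 mA, V_DS ≈ 3.7 V

V_G = V_DD·R_2/(R_1+R_2) = 9.1×39/107 = 3.32 V. With the source grounded, V_GS = V_G = 3.32 V.
Assume saturation: I_D = (k_n/2)(V_GS − V_t)² = (1.2/2)×(3.32 − 1.8)² = 0.6×1.52² = 1.38 mA.
V_DS = V_DD − I_D·R_D = 9.1 − 1.38×3.9 = 3.72 V.
Saturation requires V_DS ≥ V_GS − V_t = 1.52 V; 3.72 ≥ 1.52 ✓.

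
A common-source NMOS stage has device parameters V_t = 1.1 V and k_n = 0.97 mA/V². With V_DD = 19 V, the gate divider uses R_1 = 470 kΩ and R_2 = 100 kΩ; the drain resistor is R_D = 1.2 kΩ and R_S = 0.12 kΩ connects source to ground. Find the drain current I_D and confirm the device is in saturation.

I_D ≈ 1.9 mA

V_G = V_DD·R_2/(R_1+R_2) = 19×100/570 = 3.33 V.
Assume saturation: I_D = (k_n/2)(V_GS − V_t)² with V_GS = V_G − I_D·R_S = 3.33 − 0.12·I_D.
Substituting gives 0.00698·I_D² − 1.26·I_D + 2.42 = 0, with roots I_D = 1.94 or 178 mA.
The root I_D = 178 mA gives V_GS = -18.1 V ≤ V_t, so take I_D = 1.94 mA.
Then V_GS = 3.1 V and V_DS = V_DD − I_D(R_D+R_S) = 19 − 1.94×1.32 = 16.4 V.
Saturation requires V_DS ≥ V_GS − V_t = 2 V; 16.4 ≥ 2 ✓.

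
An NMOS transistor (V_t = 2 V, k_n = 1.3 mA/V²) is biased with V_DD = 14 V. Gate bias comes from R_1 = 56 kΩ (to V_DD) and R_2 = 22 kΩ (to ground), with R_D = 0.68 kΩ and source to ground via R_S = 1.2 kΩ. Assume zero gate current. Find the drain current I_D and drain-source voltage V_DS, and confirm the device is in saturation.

I_D ≈ 0.74 mA, V_DS ≈ 13 V

V_G = V_DD·R_2/(R_1+R_2) = 14×22/78 = 3.95 V.
Assume saturation: I_D = (k_n/2)(V_GS − V_t)² with V_GS = V_G − I_D·R_S = 3.95 − 1.2·I_D.
Substituting gives 0.936·I_D² − 4.04·I_D + 2.47 = 0, with roots I_D = 0.737 or 3.58 mA.
The root I_D = 3.58 mA gives V_GS = -0.347 V ≤ V_t, so take I_D = 0.737 mA.
Then V_GS = 3.06 V and V_DS = V_DD − I_D(R_D+R_S) = 14 − 0.737×1.88 = 12.6 V.
Saturation requires V_DS ≥ V_GS − V_t = 1.06 V; 12.6 ≥ 1.06 ✓.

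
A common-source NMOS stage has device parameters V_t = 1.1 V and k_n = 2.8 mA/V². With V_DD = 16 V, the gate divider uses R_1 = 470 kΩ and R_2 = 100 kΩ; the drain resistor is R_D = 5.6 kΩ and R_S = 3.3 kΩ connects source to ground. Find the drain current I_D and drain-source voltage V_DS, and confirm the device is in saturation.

V_G = V_DD·R_2/(R_1+R_2) = 16×100/570 = 2.81 V.
Assume saturation: I_D = (k_n/2)(V_GS − V_t)² with V_GS = V_G − I_D·R_S = 2.81 − 3.3·I_D.
Substituting gives 15.2·I_D² − 16.8·I_D + 4.08 = 0, with roots I_D = 0.363 or 0.737 mA.
The root I_D = 0.737 mA gives V_GS = 0.374 V ≤ V_t, so take I_D = 0.363 mA.
Then V_GS = 1.61 V and V_DS = V_DD − I_D(R_D+R_S) = 16 − 0.363×8.9 = 12.8 V.
Saturation requires V_DS ≥ V_GS − V_t = 0.509 V; 12.8 ≥ 0.509 ✓.

I_D ≈ 0.36 mA, V_DS ≈ 13 V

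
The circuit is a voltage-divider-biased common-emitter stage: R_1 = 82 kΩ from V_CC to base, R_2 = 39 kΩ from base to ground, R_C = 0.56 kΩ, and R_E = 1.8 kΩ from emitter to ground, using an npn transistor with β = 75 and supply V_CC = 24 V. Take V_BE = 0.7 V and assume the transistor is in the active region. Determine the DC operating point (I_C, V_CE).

Thevenize the base divider: V_Th = V_CC·R_2/(R_1+R_2) = 24×39/121 = 7.74 V, R_Th = R_1‖R_2 = 26.4 kΩ.
Base-emitter loop: V_Th = I_B·R_Th + V_BE + (β+1)I_B·R_E, so I_B = (7.74 − 0.7) / (26.4 + 76×1.8) = 0.0431 mA.
I_C = β·I_B = 75×0.0431 = 3.23 mA, and I_E = (β+1)I_B = 3.28 mA.
V_CE = V_CC − I_C·R_C − I_E·R_E = 24 − 3.23×0.56 − 3.28×1.8 = 16.3 V.
V_CE = 16.3 V > 0.2 V confirms active-region operation.

I_C ≈ 3.2 mA, V_CE ≈ 16 V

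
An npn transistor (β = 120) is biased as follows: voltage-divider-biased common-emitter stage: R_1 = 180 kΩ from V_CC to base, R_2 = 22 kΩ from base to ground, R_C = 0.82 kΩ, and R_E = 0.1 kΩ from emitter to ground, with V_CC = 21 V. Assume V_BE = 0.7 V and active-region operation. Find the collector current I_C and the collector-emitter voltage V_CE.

I_C ≈ 6 mA, V_CE ≈ 15 V

Thevenize the base divider: V_Th = V_CC·R_2/(R_1+R_2) = 21×22/202 = 2.29 V, R_Th = R_1‖R_2 = 19.6 kΩ.
Base-emitter loop: V_Th = I_B·R_Th + V_BE + (β+1)I_B·R_E, so I_B = (2.29 − 0.7) / (19.6 + 121×0.1) = 0.0501 mA.
I_C = β·I_B = 120×0.0501 = 6.01 mA, and I_E = (β+1)I_B = 6.06 mA.
V_CE = V_CC − I_C·R_C − I_E·R_E = 21 − 6.01×0.82 − 6.06×0.1 = 15.5 V.
V_CE = 15.5 V > 0.2 V confirms active-region operation.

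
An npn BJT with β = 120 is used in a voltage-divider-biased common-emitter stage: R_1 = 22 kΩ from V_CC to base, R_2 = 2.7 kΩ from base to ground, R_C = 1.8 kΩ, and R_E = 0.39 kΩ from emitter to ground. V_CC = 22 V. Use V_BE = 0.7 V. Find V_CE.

Thevenize the base divider: V_Th = V_CC·R_2/(R_1+R_2) = 22×2.7/24.7 = 2.4 V, R_Th = R_1‖R_2 = 2.4 kΩ.
Base-emitter loop: V_Th = I_B·R_Th + V_BE + (β+1)I_B·R_E, so I_B = (2.4 − 0.7) / (2.4 + 121×0.39) = 0.0344 mA.
I_C = β·I_B = 120×0.0344 = 4.13 mA, and I_E = (β+1)I_B = 4.16 mA.
V_CE = V_CC − I_C·R_C − I_E·R_E = 22 − 4.13×1.8 − 4.16×0.39 = 13 V.
V_CE = 13 V > 0.2 V confirms active-region operation.

V_CE ≈ 13 V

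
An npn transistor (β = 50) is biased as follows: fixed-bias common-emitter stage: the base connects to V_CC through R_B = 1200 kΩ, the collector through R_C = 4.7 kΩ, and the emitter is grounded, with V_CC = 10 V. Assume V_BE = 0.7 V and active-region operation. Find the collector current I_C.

I_C ≈ 0.39 mA

Base loop: V_CC = I_B·R_B + V_BE, so I_B = (10 − 0.7)/1200 kΩ = 0.00775 mA.
In the active region I_C = β·I_B = 50 × 0.00775 = 0.388 mA.
Collector loop: V_CE = V_CC − I_C·R_C = 10 − 0.388×4.7 = 8.18 V.
Since V_CE = 8.18 V > V_CE(sat) ≈ 0.2 V, the transistor is in the active region as assumed.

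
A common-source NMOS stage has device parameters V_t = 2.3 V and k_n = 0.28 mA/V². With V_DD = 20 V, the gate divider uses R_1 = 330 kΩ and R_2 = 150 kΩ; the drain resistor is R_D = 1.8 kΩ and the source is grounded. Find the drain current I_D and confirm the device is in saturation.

I_D ≈ 2.2 mA

V_G = V_DD·R_2/(R_1+R_2) = 20×150/480 = 6.25 V. With the source grounded, V_GS = V_G = 6.25 V.
Assume saturation: I_D = (k_n/2)(V_GS − V_t)² = (0.28/2)×(6.25 − 2.3)² = 0.14×3.95² = 2.18 mA.
V_DS = V_DD − I_D·R_D = 20 − 2.18×1.8 = 16.1 V.
Saturation requires V_DS ≥ V_GS − V_t = 3.95 V; 16.1 ≥ 3.95 ✓.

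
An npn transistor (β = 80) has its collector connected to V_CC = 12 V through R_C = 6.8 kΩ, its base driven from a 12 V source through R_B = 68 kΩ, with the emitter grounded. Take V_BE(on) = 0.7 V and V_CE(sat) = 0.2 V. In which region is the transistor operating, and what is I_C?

Assume active: I_B = (12 − 0.7)/68 = 0.166 mA, giving I_C = β·I_B = 13.3 mA.
But then V_CE = 12 − 13.3×6.8 = -78.4 V < V_CE(sat) = 0.2 V — impossible in the active region.
So the transistor is saturated. With V_CE = 0.2 V, I_C = (V_CC − 0.2)/R_C = 11.8/6.8 = 1.74 mA.
Check: β·I_B = 13.3 mA > I_C = 1.74 mA, confirming saturation.

saturation; I_C ≈ 1.7 mA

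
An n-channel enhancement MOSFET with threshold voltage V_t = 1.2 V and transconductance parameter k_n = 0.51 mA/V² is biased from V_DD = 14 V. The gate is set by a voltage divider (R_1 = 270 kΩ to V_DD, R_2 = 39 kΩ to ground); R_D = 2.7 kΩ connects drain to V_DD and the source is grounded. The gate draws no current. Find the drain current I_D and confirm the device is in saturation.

I_D ≈ 0.082 mA

V_G = V_DD·R_2/(R_1+R_2) = 14×39/309 = 1.77 V. With the source grounded, V_GS = V_G = 1.77 V.
Assume saturation: I_D = (k_n/2)(V_GS − V_t)² = (0.51/2)×(1.77 − 1.2)² = 0.255×0.567² = 0.082 mA.
V_DS = V_DD − I_D·R_D = 14 − 0.082×2.7 = 13.8 V.
Saturation requires V_DS ≥ V_GS − V_t = 0.567 V; 13.8 ≥ 0.567 ✓.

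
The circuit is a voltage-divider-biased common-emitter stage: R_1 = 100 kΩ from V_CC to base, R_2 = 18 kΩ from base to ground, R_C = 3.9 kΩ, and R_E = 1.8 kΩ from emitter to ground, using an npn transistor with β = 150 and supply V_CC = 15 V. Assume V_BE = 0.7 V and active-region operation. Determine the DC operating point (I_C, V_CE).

Thevenize the base divider: V_Th = V_CC·R_2/(R_1+R_2) = 15×18/118 = 2.29 V, R_Th = R_1‖R_2 = 15.3 kΩ.
Base-emitter loop: V_Th = I_B·R_Th + V_BE + (β+1)I_B·R_E, so I_B = (2.29 − 0.7) / (15.3 + 151×1.8) = 0.00553 mA.
I_C = β·I_B = 150×0.00553 = 0.83 mA, and I_E = (β+1)I_B = 0.835 mA.
V_CE = V_CC − I_C·R_C − I_E·R_E = 15 − 0.83×3.9 − 0.835×1.8 = 10.3 V.
V_CE = 10.3 V > 0.2 V confirms active-region operation.

I_C ≈ 0.83 mA, V_CE ≈ 10 V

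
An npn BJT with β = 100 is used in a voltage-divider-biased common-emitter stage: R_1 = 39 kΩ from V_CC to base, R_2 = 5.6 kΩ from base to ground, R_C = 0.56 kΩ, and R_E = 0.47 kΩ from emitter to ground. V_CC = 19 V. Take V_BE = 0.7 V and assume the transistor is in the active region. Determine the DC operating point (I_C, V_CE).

I_C ≈ 3.2 mA, V_CE ≈ 16 V

Thevenize the base divider: V_Th = V_CC·R_2/(R_1+R_2) = 19×5.6/44.6 = 2.39 V, R_Th = R_1‖R_2 = 4.9 kΩ.
Base-emitter loop: V_Th = I_B·R_Th + V_BE + (β+1)I_B·R_E, so I_B = (2.39 − 0.7) / (4.9 + 101×0.47) = 0.0322 mA.
I_C = β·I_B = 100×0.0322 = 3.22 mA, and I_E = (β+1)I_B = 3.25 mA.
V_CE = V_CC − I_C·R_C − I_E·R_E = 19 − 3.22×0.56 − 3.25×0.47 = 15.7 V.
V_CE = 15.7 V > 0.2 V confirms active-region operation.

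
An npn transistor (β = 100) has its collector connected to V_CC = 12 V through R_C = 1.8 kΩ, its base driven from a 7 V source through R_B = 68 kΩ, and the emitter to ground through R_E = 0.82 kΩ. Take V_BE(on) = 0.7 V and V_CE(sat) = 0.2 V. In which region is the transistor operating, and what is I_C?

Assume active. Base-emitter loop: I_B = (V_BB − V_BE)/(R_B + (β+1)R_E) = (7 − 0.7)/(68 + 101×0.82) = 0.0418 mA.
I_C = β·I_B = 100×0.0418 = 4.18 mA.
V_CE = V_CC − I_C·R_C − I_E·R_E = 12 − 4.18×1.8 − 4.22×0.82 = 1.02 V > V_CE(sat), so the active-region assumption holds.

active; I_C ≈ 4.2 mA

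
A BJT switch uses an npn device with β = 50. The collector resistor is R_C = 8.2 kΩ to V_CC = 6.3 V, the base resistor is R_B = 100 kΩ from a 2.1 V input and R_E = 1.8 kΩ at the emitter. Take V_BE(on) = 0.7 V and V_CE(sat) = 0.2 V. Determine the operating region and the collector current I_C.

Assume active. Base-emitter loop: I_B = (V_BB − V_BE)/(R_B + (β+1)R_E) = (2.1 − 0.7)/(100 + 51×1.8) = 0.0073 mA.
I_C = β·I_B = 50×0.0073 = 0.365 mA.
V_CE = V_CC − I_C·R_C − I_E·R_E = 6.3 − 0.365×8.2 − 0.372×1.8 = 2.64 V > V_CE(sat), so the active-region assumption holds.

active; I_C ≈ 0.36 mA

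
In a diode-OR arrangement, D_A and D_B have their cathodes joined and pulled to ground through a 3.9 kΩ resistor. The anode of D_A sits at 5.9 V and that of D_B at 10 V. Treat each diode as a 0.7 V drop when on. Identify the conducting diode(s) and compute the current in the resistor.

Only D_B conducts; I_R ≈ 2.4 mA

Assume both conduct. Then node N would need to be at both 5.9−0.7 = 5.2 V and 10−0.7 = 9.3 V, which is impossible.
Assume only D_B conducts: V_N = 10 − 0.7 = 9.3 V, so I_R = 9.3/3.9 = 2.38 mA.
Check D_A: its anode-to-cathode voltage is 5.9 − 9.3 = -3.4 V < 0.7 V, so it is off. The assumption is consistent.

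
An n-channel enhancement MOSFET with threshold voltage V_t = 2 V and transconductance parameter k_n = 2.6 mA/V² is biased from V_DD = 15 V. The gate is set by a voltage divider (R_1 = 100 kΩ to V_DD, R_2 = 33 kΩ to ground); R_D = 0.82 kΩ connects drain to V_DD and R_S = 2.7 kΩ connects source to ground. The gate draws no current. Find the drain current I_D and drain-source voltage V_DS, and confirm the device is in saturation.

I_D ≈ 0.43 mA, V_DS ≈ 14 V

V_G = V_DD·R_2/(R_1+R_2) = 15×33/133 = 3.72 V.
Assume saturation: I_D = (k_n/2)(V_GS − V_t)² with V_GS = V_G − I_D·R_S = 3.72 − 2.7·I_D.
Substituting gives 9.48·I_D² − 13.1·I_D + 3.85 = 0, with roots I_D = 0.426 or 0.955 mA.
The root I_D = 0.955 mA gives V_GS = 1.14 V ≤ V_t, so take I_D = 0.426 mA.
Then V_GS = 2.57 V and V_DS = V_DD − I_D(R_D+R_S) = 15 − 0.426×3.52 = 13.5 V.
Saturation requires V_DS ≥ V_GS − V_t = 0.572 V; 13.5 ≥ 0.572 ✓.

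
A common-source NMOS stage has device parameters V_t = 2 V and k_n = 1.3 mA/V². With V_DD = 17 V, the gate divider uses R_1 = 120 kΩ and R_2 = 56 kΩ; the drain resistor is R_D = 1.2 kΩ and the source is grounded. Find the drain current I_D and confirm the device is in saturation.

V_G = V_DD·R_2/(R_1+R_2) = 17×56/176 = 5.41 V. With the source grounded, V_GS = V_G = 5.41 V.
Assume saturation: I_D = (k_n/2)(V_GS − V_t)² = (1.3/2)×(5.41 − 2)² = 0.65×3.41² = 7.55 mA.
V_DS = V_DD − I_D·R_D = 17 − 7.55×1.2 = 7.93 V.
Saturation requires V_DS ≥ V_GS − V_t = 3.41 V; 7.93 ≥ 3.41 ✓.

I_D ≈ 7.6 mA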